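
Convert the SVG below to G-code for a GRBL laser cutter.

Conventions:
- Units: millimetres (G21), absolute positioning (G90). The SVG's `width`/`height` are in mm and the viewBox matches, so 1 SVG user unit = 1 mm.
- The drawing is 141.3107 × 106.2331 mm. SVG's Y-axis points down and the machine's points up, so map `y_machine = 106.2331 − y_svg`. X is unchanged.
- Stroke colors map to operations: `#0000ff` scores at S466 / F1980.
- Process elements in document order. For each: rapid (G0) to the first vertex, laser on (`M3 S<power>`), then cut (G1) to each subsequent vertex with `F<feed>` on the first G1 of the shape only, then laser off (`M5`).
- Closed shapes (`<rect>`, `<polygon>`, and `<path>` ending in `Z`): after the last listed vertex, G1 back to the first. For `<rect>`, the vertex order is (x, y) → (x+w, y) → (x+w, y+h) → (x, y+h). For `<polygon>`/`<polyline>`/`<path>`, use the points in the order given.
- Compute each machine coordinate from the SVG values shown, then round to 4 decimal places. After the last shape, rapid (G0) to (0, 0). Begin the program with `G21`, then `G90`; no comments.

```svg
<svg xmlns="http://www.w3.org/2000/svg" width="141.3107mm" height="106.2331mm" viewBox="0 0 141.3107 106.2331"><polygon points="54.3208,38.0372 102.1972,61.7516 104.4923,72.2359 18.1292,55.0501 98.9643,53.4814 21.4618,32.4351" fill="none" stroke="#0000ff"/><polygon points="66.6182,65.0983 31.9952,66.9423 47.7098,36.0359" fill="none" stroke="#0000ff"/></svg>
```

Since the viewBox matches the mm dimensions, user units are millimetres directly. The only transform is the Y-flip y_m = 106.2331 − y_svg.

Shape 1 is a closed polygon drawn with `<polygon>`. Its stroke #0000ff means score at S466, F1980. After flipping Y the toolpath is (54.3208,68.1959) → (102.1972,44.4815) → (104.4923,33.9972) → (18.1292,51.1830) → (98.9643,52.7517) → (21.4618,73.7980) → (54.3208,68.1959), returning to the start.

Shape 2 is a regular polygon drawn with `<polygon>`. Its stroke #0000ff means score at S466, F1980. After flipping Y the toolpath is (66.6182,41.1348) → (31.9952,39.2908) → (47.7098,70.1972) → (66.6182,41.1348), returning to the start.

G21
G90
G0 X54.3208 Y68.1959
M3 S466
G1 X102.1972 Y44.4815 F1980
G1 X104.4923 Y33.9972
G1 X18.1292 Y51.1830
G1 X98.9643 Y52.7517
G1 X21.4618 Y73.7980
G1 X54.3208 Y68.1959
M5
G0 X66.6182 Y41.1348
M3 S466
G1 X31.9952 Y39.2908 F1980
G1 X47.7098 Y70.1972
G1 X66.6182 Y41.1348
M5
G0 X0.0000 Y0.0000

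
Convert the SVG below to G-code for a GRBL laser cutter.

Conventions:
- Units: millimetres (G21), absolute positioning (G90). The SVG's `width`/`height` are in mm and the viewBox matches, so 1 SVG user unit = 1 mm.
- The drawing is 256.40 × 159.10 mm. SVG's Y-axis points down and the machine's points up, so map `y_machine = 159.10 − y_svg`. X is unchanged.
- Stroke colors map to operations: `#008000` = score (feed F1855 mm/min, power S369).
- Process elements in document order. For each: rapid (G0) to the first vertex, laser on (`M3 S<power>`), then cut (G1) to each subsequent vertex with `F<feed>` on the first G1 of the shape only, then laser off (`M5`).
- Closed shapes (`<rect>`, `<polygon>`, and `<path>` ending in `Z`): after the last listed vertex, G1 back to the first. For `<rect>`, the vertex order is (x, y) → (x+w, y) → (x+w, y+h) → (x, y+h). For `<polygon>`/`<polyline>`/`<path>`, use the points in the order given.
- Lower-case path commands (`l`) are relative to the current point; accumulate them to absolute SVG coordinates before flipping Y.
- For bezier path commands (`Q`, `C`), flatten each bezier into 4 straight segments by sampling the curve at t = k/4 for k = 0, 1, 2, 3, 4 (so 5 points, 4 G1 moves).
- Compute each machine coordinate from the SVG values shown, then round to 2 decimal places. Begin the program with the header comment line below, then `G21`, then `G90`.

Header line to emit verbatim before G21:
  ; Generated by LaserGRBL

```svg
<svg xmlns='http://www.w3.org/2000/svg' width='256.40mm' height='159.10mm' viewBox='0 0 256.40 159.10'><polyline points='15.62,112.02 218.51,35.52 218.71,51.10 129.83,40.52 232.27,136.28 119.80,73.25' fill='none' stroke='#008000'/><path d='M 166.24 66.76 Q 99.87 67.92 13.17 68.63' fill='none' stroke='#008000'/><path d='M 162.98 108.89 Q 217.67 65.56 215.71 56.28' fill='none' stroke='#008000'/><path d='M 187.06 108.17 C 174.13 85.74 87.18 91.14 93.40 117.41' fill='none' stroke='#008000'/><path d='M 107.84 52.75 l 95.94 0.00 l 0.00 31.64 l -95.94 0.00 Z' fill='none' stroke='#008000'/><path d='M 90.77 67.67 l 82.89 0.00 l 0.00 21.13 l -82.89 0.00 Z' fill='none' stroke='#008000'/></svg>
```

; Generated by LaserGRBL
G21
G90
G0 X15.62 Y47.08
M3 S369
G1 X218.51 Y123.58 F1855
G1 X218.71 Y108.00
G1 X129.83 Y118.58
G1 X232.27 Y22.82
G1 X119.80 Y85.85
M5
G0 X166.24 Y92.34
M3 S369
G1 X131.78 Y91.79 F1855
G1 X94.79 Y91.29
G1 X55.25 Y90.85
G1 X13.17 Y90.47
M5
G0 X162.98 Y50.21
M3 S369
G1 X186.78 Y69.75 F1855
G1 X203.51 Y85.03
G1 X213.15 Y96.05
G1 X215.71 Y102.82
M5
G0 X187.06 Y50.93
M3 S369
G1 X166.10 Y62.64 F1855
G1 X133.05 Y64.57
G1 X103.59 Y57.37
G1 X93.40 Y41.69
M5
G0 X107.84 Y106.35
M3 S369
G1 X203.78 Y106.35 F1855
G1 X203.78 Y74.71
G1 X107.84 Y74.71
G1 X107.84 Y106.35
M5
G0 X90.77 Y91.43
M3 S369
G1 X173.66 Y91.43 F1855
G1 X173.66 Y70.30
G1 X90.77 Y70.30
G1 X90.77 Y91.43
M5

viewBox `0 0 256.40 159.10` with mm width/height → 1 unit = 1 mm. Flip: y_m = 159.10 − y_svg.

**Shape 1** — `<polyline>` open polyline, stroke `#008000` → score (S369, F1855). Machine vertices: (15.62,47.08) → (218.51,123.58) → (218.71,108.00) → (129.83,118.58) → (232.27,22.82) → (119.80,85.85). Open path.

**Shape 2** — `<path>` quadratic bezier, stroke `#008000` → score (S369, F1855). Control points (SVG): P0=(166.24,66.76), P1=(99.87,67.92), P2=(13.17,68.63); sampled at t=k/4. Machine vertices: (166.24,92.34) → (131.78,91.79) → (94.79,91.29) → (55.25,90.85) → (13.17,90.47). Open path.

**Shape 3** — `<path>` quadratic bezier, stroke `#008000` → score (S369, F1855). Control points (SVG): P0=(162.98,108.89), P1=(217.67,65.56), P2=(215.71,56.28); sampled at t=k/4. Machine vertices: (162.98,50.21) → (186.78,69.75) → (203.51,85.03) → (213.15,96.05) → (215.71,102.82). Open path.

**Shape 4** — `<path>` cubic bezier, stroke `#008000` → score (S369, F1855). Control points (SVG): P0=(187.06,108.17), P1=(174.13,85.74), P2=(87.18,91.14), P3=(93.40,117.41); sampled at t=k/4. Machine vertices: (187.06,50.93) → (166.10,62.64) → (133.05,64.57) → (103.59,57.37) → (93.40,41.69). Open path.

**Shape 5** — `<path>` rectangle, stroke `#008000` → score (S369, F1855). Machine vertices: (107.84,106.35) → (203.78,106.35) → (203.78,74.71) → (107.84,74.71) → (107.84,106.35). Closed: final G1 returns to the first vertex.

**Shape 6** — `<path>` rectangle, stroke `#008000` → score (S369, F1855). Machine vertices: (90.77,91.43) → (173.66,91.43) → (173.66,70.30) → (90.77,70.30) → (90.77,91.43). Closed: final G1 returns to the first vertex.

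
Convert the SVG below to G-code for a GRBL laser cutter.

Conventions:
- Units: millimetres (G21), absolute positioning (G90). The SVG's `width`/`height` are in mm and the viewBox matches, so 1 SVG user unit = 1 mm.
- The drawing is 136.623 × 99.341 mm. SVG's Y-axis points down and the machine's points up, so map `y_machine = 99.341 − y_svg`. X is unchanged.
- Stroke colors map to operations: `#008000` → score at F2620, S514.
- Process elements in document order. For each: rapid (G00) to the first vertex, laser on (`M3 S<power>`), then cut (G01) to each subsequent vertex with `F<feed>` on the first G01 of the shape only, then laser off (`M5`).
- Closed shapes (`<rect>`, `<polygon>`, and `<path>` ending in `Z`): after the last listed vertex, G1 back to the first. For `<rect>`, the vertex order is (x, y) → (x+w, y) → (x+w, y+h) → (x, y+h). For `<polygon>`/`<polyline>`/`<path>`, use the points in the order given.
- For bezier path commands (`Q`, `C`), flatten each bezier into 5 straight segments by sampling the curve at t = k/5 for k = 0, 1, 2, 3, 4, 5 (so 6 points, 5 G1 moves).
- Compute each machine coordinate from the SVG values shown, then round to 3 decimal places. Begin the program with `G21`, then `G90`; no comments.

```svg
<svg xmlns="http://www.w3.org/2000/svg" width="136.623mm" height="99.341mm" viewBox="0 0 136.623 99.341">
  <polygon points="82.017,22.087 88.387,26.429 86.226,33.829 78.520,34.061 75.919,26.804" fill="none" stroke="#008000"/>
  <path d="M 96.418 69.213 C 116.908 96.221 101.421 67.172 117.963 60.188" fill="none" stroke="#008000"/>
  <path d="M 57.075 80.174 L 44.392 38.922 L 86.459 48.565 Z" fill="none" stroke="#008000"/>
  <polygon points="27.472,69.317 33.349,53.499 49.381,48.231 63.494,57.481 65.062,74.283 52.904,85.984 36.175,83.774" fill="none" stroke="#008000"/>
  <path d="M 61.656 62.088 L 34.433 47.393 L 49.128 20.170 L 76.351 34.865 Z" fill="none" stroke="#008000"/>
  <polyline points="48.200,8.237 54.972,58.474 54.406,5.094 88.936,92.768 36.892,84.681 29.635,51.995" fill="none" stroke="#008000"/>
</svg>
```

G21
G90
G00 X82.017 Y77.254
M3 S514
G01 X88.387 Y72.912 F2620
G01 X86.226 Y65.512
G01 X78.520 Y65.280
G01 X75.919 Y72.537
G01 X82.017 Y77.254
M5
G00 X96.418 Y30.128
M3 S514
G01 X104.939 Y20.025 F2620
G01 X108.089 Y19.626
G01 X109.134 Y25.181
G01 X111.337 Y32.940
G01 X117.963 Y39.153
M5
G00 X57.075 Y19.167
M3 S514
G01 X44.392 Y60.419 F2620
G01 X86.459 Y50.776
G01 X57.075 Y19.167
M5
G00 X27.472 Y30.024
M3 S514
G01 X33.349 Y45.842 F2620
G01 X49.381 Y51.110
G01 X63.494 Y41.860
G01 X65.062 Y25.058
G01 X52.904 Y13.357
G01 X36.175 Y15.567
G01 X27.472 Y30.024
M5
G00 X61.656 Y37.253
M3 S514
G01 X34.433 Y51.948 F2620
G01 X49.128 Y79.171
G01 X76.351 Y64.476
G01 X61.656 Y37.253
M5
G00 X48.200 Y91.104
M3 S514
G01 X54.972 Y40.867 F2620
G01 X54.406 Y94.247
G01 X88.936 Y6.573
G01 X36.892 Y14.660
G01 X29.635 Y47.346
M5

viewBox `0 0 136.623 99.341` with mm width/height → 1 unit = 1 mm. Flip: y_m = 99.341 − y_svg.

**Shape 1** — `<polygon>` regular polygon, stroke `#008000` → score (S514, F2620). Machine vertices: (82.017,77.254) → (88.387,72.912) → (86.226,65.512) → (78.520,65.280) → (75.919,72.537) → (82.017,77.254). Closed: final G1 returns to the first vertex.

**Shape 2** — `<path>` cubic bezier, stroke `#008000` → score (S514, F2620). Control points (SVG): P0=(96.418,69.213), P1=(116.908,96.221), P2=(101.421,67.172), P3=(117.963,60.188); sampled at t=k/5. Machine vertices: (96.418,30.128) → (104.939,20.025) → (108.089,19.626) → (109.134,25.181) → (111.337,32.940) → (117.963,39.153). Open path.

**Shape 3** — `<path>` regular polygon, stroke `#008000` → score (S514, F2620). Machine vertices: (57.075,19.167) → (44.392,60.419) → (86.459,50.776) → (57.075,19.167). Closed: final G1 returns to the first vertex.

**Shape 4** — `<polygon>` regular polygon, stroke `#008000` → score (S514, F2620). Machine vertices: (27.472,30.024) → (33.349,45.842) → (49.381,51.110) → (63.494,41.860) → (65.062,25.058) → (52.904,13.357) → (36.175,15.567) → (27.472,30.024). Closed: final G1 returns to the first vertex.

**Shape 5** — `<path>` regular polygon, stroke `#008000` → score (S514, F2620). Machine vertices: (61.656,37.253) → (34.433,51.948) → (49.128,79.171) → (76.351,64.476) → (61.656,37.253). Closed: final G1 returns to the first vertex.

**Shape 6** — `<polyline>` open polyline, stroke `#008000` → score (S514, F2620). Machine vertices: (48.200,91.104) → (54.972,40.867) → (54.406,94.247) → (88.936,6.573) → (36.892,14.660) → (29.635,47.346). Open path.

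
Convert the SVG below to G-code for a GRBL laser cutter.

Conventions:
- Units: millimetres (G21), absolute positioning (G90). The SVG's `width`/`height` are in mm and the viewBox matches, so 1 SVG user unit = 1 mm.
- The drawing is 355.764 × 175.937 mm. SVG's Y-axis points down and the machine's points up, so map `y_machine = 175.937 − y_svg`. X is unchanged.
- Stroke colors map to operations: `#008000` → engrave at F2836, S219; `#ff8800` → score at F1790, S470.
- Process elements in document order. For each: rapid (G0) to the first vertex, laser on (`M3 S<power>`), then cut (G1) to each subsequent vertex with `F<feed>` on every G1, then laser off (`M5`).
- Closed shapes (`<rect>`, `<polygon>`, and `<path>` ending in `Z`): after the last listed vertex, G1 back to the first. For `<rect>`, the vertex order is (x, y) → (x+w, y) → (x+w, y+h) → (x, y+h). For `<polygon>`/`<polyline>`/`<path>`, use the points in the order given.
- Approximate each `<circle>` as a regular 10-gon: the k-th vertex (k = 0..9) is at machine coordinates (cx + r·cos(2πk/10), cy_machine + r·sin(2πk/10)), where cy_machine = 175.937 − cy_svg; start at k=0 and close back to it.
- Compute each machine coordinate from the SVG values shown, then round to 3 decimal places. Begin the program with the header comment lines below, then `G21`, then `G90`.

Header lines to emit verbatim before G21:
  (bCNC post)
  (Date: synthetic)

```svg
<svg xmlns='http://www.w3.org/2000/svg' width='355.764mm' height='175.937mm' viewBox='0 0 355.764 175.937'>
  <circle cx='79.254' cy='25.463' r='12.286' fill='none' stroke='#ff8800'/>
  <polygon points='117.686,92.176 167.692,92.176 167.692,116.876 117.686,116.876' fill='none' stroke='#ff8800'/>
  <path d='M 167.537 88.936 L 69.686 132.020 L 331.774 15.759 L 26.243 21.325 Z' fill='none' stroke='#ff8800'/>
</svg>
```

1 u = 1 mm; y_m = 175.937 − y.

[1] `<circle>` circle, #ff8800→score S470 F1790: (91.540,150.474) → (89.194,157.696) → (83.051,162.159) → (75.457,162.159) → (69.314,157.696) → (66.968,150.474) → (69.314,143.252) → (75.457,138.789) → (83.051,138.789) → (89.194,143.252) → (91.540,150.474) (closed)

[2] `<polygon>` rectangle, #ff8800→score S470 F1790: (117.686,83.761) → (167.692,83.761) → (167.692,59.061) → (117.686,59.061) → (117.686,83.761) (closed)

[3] `<path>` closed polygon, #ff8800→score S470 F1790: (167.537,87.001) → (69.686,43.917) → (331.774,160.178) → (26.243,154.612) → (167.537,87.001) (closed)

(bCNC post)
(Date: synthetic)
G21
G90
G0 X91.540 Y150.474
M3 S470
G1 X89.194 Y157.696 F1790
G1 X83.051 Y162.159 F1790
G1 X75.457 Y162.159 F1790
G1 X69.314 Y157.696 F1790
G1 X66.968 Y150.474 F1790
G1 X69.314 Y143.252 F1790
G1 X75.457 Y138.789 F1790
G1 X83.051 Y138.789 F1790
G1 X89.194 Y143.252 F1790
G1 X91.540 Y150.474 F1790
M5
G0 X117.686 Y83.761
M3 S470
G1 X167.692 Y83.761 F1790
G1 X167.692 Y59.061 F1790
G1 X117.686 Y59.061 F1790
G1 X117.686 Y83.761 F1790
M5
G0 X167.537 Y87.001
M3 S470
G1 X69.686 Y43.917 F1790
G1 X331.774 Y160.178 F1790
G1 X26.243 Y154.612 F1790
G1 X167.537 Y87.001 F1790
M5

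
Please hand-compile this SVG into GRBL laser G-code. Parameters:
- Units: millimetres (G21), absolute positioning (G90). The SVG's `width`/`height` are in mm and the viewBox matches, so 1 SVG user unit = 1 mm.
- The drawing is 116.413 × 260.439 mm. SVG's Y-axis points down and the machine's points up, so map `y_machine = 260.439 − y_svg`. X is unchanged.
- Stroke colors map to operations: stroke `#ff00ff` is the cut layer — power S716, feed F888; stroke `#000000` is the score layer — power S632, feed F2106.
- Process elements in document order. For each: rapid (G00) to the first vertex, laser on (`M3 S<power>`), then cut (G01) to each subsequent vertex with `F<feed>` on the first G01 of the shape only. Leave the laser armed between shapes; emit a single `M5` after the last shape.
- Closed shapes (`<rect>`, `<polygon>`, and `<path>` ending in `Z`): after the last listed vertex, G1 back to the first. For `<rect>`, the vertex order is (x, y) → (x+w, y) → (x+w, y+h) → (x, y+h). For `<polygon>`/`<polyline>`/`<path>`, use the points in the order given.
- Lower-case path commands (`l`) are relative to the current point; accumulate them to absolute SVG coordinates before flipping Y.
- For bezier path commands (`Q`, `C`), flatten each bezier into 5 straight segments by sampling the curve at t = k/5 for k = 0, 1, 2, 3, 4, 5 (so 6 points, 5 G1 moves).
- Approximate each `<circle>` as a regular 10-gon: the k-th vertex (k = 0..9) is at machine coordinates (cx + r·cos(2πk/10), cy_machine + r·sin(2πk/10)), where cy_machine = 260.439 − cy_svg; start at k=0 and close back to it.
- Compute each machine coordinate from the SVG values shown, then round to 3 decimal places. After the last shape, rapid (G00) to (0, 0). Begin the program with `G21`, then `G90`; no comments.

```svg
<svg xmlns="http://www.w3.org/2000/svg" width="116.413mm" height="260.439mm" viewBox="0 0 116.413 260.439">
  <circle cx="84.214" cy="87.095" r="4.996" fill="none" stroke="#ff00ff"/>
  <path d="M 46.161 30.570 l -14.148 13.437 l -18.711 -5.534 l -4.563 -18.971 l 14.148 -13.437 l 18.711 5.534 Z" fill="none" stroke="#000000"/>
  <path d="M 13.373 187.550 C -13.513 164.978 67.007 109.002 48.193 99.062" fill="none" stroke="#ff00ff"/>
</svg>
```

G21
G90
G00 X89.210 Y173.344
M3 S716
G01 X88.256 Y176.281 F888
G01 X85.758 Y178.095
G01 X82.670 Y178.095
G01 X80.172 Y176.281
G01 X79.218 Y173.344
G01 X80.172 Y170.407
G01 X82.670 Y168.593
G01 X85.758 Y168.593
G01 X88.256 Y170.407
G01 X89.210 Y173.344
G00 X46.161 Y229.869
M3 S632
G01 X32.013 Y216.432 F2106
G01 X13.302 Y221.966
G01 X8.739 Y240.937
G01 X22.887 Y254.374
G01 X41.598 Y248.840
G01 X46.161 Y229.869
G00 X13.373 Y72.889
M3 S716
G01 X8.476 Y89.805 F888
G01 X19.433 Y110.925
G01 X36.321 Y132.436
G01 X49.215 Y150.524
G01 X48.193 Y161.377
M5
G00 X0.000 Y0.000

1 u = 1 mm; y_m = 260.439 − y.

[1] `<circle>` circle, #ff00ff→cut S716 F888: (89.210,173.344) → (88.256,176.281) → (85.758,178.095) → (82.670,178.095) → (80.172,176.281) → (79.218,173.344) → (80.172,170.407) → (82.670,168.593) → (85.758,168.593) → (88.256,170.407) → (89.210,173.344) (closed)

[2] `<path>` regular polygon, #000000→score S632 F2106: (46.161,229.869) → (32.013,216.432) → (13.302,221.966) → (8.739,240.937) → (22.887,254.374) → (41.598,248.840) → (46.161,229.869) (closed)

[3] `<path>` cubic bezier, #ff00ff→cut S716 F888: (13.373,72.889) → (8.476,89.805) → (19.433,110.925) → (36.321,132.436) → (49.215,150.524) → (48.193,161.377)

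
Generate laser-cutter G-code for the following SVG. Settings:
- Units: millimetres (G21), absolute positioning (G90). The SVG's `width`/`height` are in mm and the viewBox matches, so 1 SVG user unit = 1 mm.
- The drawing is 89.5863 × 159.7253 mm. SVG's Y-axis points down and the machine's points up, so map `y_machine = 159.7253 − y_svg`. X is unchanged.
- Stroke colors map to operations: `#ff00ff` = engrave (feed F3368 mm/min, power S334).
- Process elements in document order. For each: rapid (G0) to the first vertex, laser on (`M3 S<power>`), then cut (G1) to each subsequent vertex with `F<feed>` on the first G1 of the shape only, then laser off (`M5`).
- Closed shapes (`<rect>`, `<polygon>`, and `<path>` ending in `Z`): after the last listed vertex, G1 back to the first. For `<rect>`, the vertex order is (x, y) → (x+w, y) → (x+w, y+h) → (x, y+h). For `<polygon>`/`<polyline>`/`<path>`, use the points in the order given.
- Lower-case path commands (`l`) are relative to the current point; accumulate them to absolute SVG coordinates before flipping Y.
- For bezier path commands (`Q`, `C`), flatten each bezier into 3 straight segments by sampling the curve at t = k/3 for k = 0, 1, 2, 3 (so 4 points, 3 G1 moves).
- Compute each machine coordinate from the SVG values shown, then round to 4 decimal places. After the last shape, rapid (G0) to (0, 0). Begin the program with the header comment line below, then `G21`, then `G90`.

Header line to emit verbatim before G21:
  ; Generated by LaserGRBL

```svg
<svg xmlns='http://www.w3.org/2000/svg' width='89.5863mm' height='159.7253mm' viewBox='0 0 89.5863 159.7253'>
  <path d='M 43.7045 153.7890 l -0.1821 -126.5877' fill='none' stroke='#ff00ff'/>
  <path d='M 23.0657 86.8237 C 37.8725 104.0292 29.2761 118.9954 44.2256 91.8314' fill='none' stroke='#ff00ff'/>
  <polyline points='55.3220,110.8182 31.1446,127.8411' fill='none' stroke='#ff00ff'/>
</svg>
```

1 u = 1 mm; y_m = 159.7253 − y.

[1] `<path>` line segment, #ff00ff→engrave S334 F3368: (43.7045,5.9363) → (43.5224,132.5240)

[2] `<path>` cubic bezier, #ff00ff→engrave S334 F3368: (23.0657,72.9016) → (31.8103,57.9200) → (35.3859,53.2959) → (44.2256,67.8939)

[3] `<polyline>` line segment, #ff00ff→engrave S334 F3368: (55.3220,48.9071) → (31.1446,31.8842)

; Generated by LaserGRBL
G21
G90
G0 X43.7045 Y5.9363
M3 S334
G1 X43.5224 Y132.5240 F3368
M5
G0 X23.0657 Y72.9016
M3 S334
G1 X31.8103 Y57.9200 F3368
G1 X35.3859 Y53.2959
G1 X44.2256 Y67.8939
M5
G0 X55.3220 Y48.9071
M3 S334
G1 X31.1446 Y31.8842 F3368
M5
G0 X0.0000 Y0.0000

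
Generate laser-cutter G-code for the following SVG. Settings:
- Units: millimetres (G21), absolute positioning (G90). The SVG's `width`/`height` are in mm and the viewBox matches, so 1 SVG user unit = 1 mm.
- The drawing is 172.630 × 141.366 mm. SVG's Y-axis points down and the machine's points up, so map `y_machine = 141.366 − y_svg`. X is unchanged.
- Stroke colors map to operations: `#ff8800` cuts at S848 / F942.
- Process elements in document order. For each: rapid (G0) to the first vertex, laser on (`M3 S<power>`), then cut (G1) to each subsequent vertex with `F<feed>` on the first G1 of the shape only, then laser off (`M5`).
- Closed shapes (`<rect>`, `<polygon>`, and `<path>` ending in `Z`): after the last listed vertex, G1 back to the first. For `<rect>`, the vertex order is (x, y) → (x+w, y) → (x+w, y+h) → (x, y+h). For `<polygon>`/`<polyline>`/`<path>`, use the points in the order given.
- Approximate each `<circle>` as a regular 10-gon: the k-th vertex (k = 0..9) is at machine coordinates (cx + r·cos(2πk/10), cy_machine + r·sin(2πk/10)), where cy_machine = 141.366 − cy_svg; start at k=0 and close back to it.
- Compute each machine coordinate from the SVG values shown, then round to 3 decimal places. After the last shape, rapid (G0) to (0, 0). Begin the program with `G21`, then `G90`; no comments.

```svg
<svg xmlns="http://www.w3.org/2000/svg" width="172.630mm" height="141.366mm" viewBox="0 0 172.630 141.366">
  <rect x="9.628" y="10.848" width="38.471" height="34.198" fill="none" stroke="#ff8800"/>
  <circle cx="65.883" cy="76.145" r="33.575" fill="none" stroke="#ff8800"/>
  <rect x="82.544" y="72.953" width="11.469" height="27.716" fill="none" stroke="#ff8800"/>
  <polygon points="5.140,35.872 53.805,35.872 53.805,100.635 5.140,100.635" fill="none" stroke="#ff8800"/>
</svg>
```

G21
G90
G0 X9.628 Y130.518
M3 S848
G1 X48.099 Y130.518 F942
G1 X48.099 Y96.320
G1 X9.628 Y96.320
G1 X9.628 Y130.518
M5
G0 X99.458 Y65.221
M3 S848
G1 X93.046 Y84.956 F942
G1 X76.258 Y97.153
G1 X55.508 Y97.153
G1 X38.720 Y84.956
G1 X32.308 Y65.221
G1 X38.720 Y45.486
G1 X55.508 Y33.289
G1 X76.258 Y33.289
G1 X93.046 Y45.486
G1 X99.458 Y65.221
M5
G0 X82.544 Y68.413
M3 S848
G1 X94.013 Y68.413 F942
G1 X94.013 Y40.697
G1 X82.544 Y40.697
G1 X82.544 Y68.413
M5
G0 X5.140 Y105.494
M3 S848
G1 X53.805 Y105.494 F942
G1 X53.805 Y40.731
G1 X5.140 Y40.731
G1 X5.140 Y105.494
M5
G0 X0.000 Y0.000

1 u = 1 mm; y_m = 141.366 − y.

[1] `<rect>` rectangle, #ff8800→cut S848 F942: (9.628,130.518) → (48.099,130.518) → (48.099,96.320) → (9.628,96.320) → (9.628,130.518) (closed)

[2] `<circle>` circle, #ff8800→cut S848 F942: (99.458,65.221) → (93.046,84.956) → (76.258,97.153) → (55.508,97.153) → (38.720,84.956) → (32.308,65.221) → (38.720,45.486) → (55.508,33.289) → (76.258,33.289) → (93.046,45.486) → (99.458,65.221) (closed)

[3] `<rect>` rectangle, #ff8800→cut S848 F942: (82.544,68.413) → (94.013,68.413) → (94.013,40.697) → (82.544,40.697) → (82.544,68.413) (closed)

[4] `<polygon>` rectangle, #ff8800→cut S848 F942: (5.140,105.494) → (53.805,105.494) → (53.805,40.731) → (5.140,40.731) → (5.140,105.494) (closed)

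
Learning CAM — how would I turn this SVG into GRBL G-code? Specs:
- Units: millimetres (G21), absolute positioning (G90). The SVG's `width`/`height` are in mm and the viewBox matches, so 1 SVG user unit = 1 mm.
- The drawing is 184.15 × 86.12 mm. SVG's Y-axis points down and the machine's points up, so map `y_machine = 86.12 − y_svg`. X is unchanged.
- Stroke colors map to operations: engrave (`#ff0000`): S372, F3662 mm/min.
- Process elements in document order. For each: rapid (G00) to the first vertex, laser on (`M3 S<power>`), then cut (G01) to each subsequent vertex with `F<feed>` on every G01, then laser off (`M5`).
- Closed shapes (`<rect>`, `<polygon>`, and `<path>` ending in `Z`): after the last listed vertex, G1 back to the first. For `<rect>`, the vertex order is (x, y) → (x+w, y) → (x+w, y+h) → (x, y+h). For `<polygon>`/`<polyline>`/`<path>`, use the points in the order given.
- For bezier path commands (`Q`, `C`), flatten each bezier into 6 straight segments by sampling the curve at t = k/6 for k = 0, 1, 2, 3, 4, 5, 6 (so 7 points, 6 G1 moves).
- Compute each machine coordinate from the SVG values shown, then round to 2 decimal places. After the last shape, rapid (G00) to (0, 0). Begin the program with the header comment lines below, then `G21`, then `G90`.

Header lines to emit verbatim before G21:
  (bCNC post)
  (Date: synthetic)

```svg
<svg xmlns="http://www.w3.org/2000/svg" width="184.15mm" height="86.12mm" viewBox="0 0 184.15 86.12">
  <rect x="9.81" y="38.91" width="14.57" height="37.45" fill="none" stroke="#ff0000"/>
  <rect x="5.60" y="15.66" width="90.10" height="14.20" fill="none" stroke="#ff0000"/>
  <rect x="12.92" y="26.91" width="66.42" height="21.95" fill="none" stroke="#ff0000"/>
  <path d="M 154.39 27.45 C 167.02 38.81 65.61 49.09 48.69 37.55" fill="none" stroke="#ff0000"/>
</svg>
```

Since the viewBox matches the mm dimensions, user units are millimetres directly. The only transform is the Y-flip y_m = 86.12 − y_svg.

Shape 1 is a rectangle drawn with `<rect>`. Its stroke #ff0000 means engrave at S372, F3662. After flipping Y the toolpath is (9.81,47.21) → (24.38,47.21) → (24.38,9.76) → (9.81,9.76) → (9.81,47.21), returning to the start.

Shape 2 is a rectangle drawn with `<rect>`. Its stroke #ff0000 means engrave at S372, F3662. After flipping Y the toolpath is (5.60,70.46) → (95.70,70.46) → (95.70,56.26) → (5.60,56.26) → (5.60,70.46), returning to the start.

Shape 3 is a rectangle drawn with `<rect>`. Its stroke #ff0000 means engrave at S372, F3662. After flipping Y the toolpath is (12.92,59.21) → (79.34,59.21) → (79.34,37.26) → (12.92,37.26) → (12.92,59.21), returning to the start.

Shape 4 is a cubic bezier drawn with `<path>`. Its stroke #ff0000 means engrave at S372, F3662. After flipping Y the toolpath is (154.39,58.67) → (152.12,53.18) → (136.36,48.44) → (112.62,45.03) → (86.42,43.54) → (63.27,44.52) → (48.69,48.57).

(bCNC post)
(Date: synthetic)
G21
G90
G00 X9.81 Y47.21
M3 S372
G01 X24.38 Y47.21 F3662
G01 X24.38 Y9.76 F3662
G01 X9.81 Y9.76 F3662
G01 X9.81 Y47.21 F3662
M5
G00 X5.60 Y70.46
M3 S372
G01 X95.70 Y70.46 F3662
G01 X95.70 Y56.26 F3662
G01 X5.60 Y56.26 F3662
G01 X5.60 Y70.46 F3662
M5
G00 X12.92 Y59.21
M3 S372
G01 X79.34 Y59.21 F3662
G01 X79.34 Y37.26 F3662
G01 X12.92 Y37.26 F3662
G01 X12.92 Y59.21 F3662
M5
G00 X154.39 Y58.67
M3 S372
G01 X152.12 Y53.18 F3662
G01 X136.36 Y48.44 F3662
G01 X112.62 Y45.03 F3662
G01 X86.42 Y43.54 F3662
G01 X63.27 Y44.52 F3662
G01 X48.69 Y48.57 F3662
M5
G00 X0.00 Y0.00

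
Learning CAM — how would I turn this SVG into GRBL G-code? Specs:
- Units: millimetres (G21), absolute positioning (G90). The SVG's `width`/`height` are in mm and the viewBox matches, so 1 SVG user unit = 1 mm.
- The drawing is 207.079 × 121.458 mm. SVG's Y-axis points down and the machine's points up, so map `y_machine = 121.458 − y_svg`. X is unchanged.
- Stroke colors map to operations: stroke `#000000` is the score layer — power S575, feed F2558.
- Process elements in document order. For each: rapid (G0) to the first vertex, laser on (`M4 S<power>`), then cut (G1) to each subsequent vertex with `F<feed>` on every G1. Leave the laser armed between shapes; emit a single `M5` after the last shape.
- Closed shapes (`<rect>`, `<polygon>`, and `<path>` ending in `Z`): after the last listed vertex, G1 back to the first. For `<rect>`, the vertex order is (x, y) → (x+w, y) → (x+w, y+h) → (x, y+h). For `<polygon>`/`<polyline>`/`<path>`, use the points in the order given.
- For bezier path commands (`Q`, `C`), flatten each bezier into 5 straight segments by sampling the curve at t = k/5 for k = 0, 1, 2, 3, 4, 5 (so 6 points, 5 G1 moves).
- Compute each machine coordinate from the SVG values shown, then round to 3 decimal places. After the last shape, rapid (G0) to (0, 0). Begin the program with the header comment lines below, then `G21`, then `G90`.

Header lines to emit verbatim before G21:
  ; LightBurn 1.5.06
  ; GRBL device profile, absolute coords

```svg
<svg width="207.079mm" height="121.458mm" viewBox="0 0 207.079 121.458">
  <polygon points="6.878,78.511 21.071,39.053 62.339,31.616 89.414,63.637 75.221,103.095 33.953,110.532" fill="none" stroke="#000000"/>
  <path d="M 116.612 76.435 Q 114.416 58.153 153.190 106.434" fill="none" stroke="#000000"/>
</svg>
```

1 u = 1 mm; y_m = 121.458 − y.

[1] `<polygon>` regular polygon, #000000→score S575 F2558: (6.878,42.947) → (21.071,82.405) → (62.339,89.842) → (89.414,57.821) → (75.221,18.363) → (33.953,10.926) → (6.878,42.947) (closed)

[2] `<path>` quadratic bezier, #000000→score S575 F2558: (116.612,45.023) → (117.372,49.673) → (121.410,48.999) → (128.726,42.999) → (139.319,31.674) → (153.190,15.024)

; LightBurn 1.5.06
; GRBL device profile, absolute coords
G21
G90
G0 X6.878 Y42.947
M4 S575
G1 X21.071 Y82.405 F2558
G1 X62.339 Y89.842 F2558
G1 X89.414 Y57.821 F2558
G1 X75.221 Y18.363 F2558
G1 X33.953 Y10.926 F2558
G1 X6.878 Y42.947 F2558
G0 X116.612 Y45.023
M4 S575
G1 X117.372 Y49.673 F2558
G1 X121.410 Y48.999 F2558
G1 X128.726 Y42.999 F2558
G1 X139.319 Y31.674 F2558
G1 X153.190 Y15.024 F2558
M5
G0 X0.000 Y0.000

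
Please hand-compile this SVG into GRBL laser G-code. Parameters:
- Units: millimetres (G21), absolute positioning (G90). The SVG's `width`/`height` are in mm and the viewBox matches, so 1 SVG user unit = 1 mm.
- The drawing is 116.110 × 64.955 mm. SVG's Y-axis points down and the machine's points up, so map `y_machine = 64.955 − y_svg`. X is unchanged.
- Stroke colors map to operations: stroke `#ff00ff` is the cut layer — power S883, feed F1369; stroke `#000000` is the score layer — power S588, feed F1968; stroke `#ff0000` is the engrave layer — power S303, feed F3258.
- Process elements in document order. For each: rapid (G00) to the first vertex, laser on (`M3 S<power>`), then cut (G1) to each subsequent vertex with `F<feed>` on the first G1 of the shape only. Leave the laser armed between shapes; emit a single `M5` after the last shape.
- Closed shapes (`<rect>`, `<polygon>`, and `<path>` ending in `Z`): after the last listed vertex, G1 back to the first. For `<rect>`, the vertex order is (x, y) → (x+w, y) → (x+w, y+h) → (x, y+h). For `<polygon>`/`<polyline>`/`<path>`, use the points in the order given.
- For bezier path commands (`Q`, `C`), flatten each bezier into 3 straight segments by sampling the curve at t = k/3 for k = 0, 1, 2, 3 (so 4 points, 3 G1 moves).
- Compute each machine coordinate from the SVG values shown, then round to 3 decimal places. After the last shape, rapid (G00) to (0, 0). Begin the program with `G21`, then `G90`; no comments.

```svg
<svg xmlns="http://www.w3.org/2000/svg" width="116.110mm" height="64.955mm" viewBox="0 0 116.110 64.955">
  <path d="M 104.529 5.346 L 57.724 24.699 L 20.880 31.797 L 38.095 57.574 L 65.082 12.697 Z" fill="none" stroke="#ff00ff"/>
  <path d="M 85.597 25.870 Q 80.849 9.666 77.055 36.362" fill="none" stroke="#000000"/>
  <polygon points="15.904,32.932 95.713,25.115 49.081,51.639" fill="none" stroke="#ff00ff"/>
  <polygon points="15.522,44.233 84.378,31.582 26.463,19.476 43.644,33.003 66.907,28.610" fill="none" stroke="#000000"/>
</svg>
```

viewBox `0 0 116.110 64.955` with mm width/height → 1 unit = 1 mm. Flip: y_m = 64.955 − y_svg.

**Shape 1** — `<path>` closed polygon, stroke `#ff00ff` → cut (S883, F1369). Machine vertices: (104.529,59.609) → (57.724,40.256) → (20.880,33.158) → (38.095,7.381) → (65.082,52.258) → (104.529,59.609). Closed: final G1 returns to the first vertex.

**Shape 2** — `<path>` quadratic bezier, stroke `#000000` → score (S588, F1968). Control points (SVG): P0=(85.597,25.870), P1=(80.849,9.666), P2=(77.055,36.362); sampled at t=k/3. Machine vertices: (85.597,39.085) → (82.538,45.121) → (79.690,41.624) → (77.055,28.593). Open path.

**Shape 3** — `<polygon>` closed polygon, stroke `#ff00ff` → cut (S883, F1369). Machine vertices: (15.904,32.023) → (95.713,39.840) → (49.081,13.316) → (15.904,32.023). Closed: final G1 returns to the first vertex.

**Shape 4** — `<polygon>` closed polygon, stroke `#000000` → score (S588, F1968). Machine vertices: (15.522,20.722) → (84.378,33.373) → (26.463,45.479) → (43.644,31.952) → (66.907,36.345) → (15.522,20.722). Closed: final G1 returns to the first vertex.

G21
G90
G00 X104.529 Y59.609
M3 S883
G1 X57.724 Y40.256 F1369
G1 X20.880 Y33.158
G1 X38.095 Y7.381
G1 X65.082 Y52.258
G1 X104.529 Y59.609
G00 X85.597 Y39.085
M3 S588
G1 X82.538 Y45.121 F1968
G1 X79.690 Y41.624
G1 X77.055 Y28.593
G00 X15.904 Y32.023
M3 S883
G1 X95.713 Y39.840 F1369
G1 X49.081 Y13.316
G1 X15.904 Y32.023
G00 X15.522 Y20.722
M3 S588
G1 X84.378 Y33.373 F1968
G1 X26.463 Y45.479
G1 X43.644 Y31.952
G1 X66.907 Y36.345
G1 X15.522 Y20.722
M5
G00 X0.000 Y0.000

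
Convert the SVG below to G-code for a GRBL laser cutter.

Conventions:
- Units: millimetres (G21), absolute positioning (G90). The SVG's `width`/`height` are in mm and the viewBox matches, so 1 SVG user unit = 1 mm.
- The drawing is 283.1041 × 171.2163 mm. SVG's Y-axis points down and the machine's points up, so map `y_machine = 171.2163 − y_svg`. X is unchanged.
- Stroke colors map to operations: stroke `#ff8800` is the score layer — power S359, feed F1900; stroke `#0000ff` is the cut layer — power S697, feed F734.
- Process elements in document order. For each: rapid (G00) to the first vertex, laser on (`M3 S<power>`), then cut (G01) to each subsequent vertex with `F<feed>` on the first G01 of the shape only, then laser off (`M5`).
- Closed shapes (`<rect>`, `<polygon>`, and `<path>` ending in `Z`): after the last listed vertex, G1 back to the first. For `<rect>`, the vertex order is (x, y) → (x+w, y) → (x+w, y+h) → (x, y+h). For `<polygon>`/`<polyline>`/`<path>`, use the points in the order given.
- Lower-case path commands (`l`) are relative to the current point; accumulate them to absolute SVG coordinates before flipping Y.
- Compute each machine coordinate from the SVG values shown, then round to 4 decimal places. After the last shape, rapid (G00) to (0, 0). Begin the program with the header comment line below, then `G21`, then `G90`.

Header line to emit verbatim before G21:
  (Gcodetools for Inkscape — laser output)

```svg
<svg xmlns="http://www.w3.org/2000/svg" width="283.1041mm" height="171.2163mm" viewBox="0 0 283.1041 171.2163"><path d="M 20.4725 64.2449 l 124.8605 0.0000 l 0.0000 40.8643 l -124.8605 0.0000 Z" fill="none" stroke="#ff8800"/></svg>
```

(Gcodetools for Inkscape — laser output)
G21
G90
G00 X20.4725 Y106.9714
M3 S359
G01 X145.3330 Y106.9714 F1900
G01 X145.3330 Y66.1071
G01 X20.4725 Y66.1071
G01 X20.4725 Y106.9714
M5
G00 X0.0000 Y0.0000

Since the viewBox matches the mm dimensions, user units are millimetres directly. The only transform is the Y-flip y_m = 171.2163 − y_svg.

Shape 1 is a rectangle drawn with `<path>`. Its stroke #ff8800 means score at S359, F1900. After flipping Y the toolpath is (20.4725,106.9714) → (145.3330,106.9714) → (145.3330,66.1071) → (20.4725,66.1071) → (20.4725,106.9714), returning to the start.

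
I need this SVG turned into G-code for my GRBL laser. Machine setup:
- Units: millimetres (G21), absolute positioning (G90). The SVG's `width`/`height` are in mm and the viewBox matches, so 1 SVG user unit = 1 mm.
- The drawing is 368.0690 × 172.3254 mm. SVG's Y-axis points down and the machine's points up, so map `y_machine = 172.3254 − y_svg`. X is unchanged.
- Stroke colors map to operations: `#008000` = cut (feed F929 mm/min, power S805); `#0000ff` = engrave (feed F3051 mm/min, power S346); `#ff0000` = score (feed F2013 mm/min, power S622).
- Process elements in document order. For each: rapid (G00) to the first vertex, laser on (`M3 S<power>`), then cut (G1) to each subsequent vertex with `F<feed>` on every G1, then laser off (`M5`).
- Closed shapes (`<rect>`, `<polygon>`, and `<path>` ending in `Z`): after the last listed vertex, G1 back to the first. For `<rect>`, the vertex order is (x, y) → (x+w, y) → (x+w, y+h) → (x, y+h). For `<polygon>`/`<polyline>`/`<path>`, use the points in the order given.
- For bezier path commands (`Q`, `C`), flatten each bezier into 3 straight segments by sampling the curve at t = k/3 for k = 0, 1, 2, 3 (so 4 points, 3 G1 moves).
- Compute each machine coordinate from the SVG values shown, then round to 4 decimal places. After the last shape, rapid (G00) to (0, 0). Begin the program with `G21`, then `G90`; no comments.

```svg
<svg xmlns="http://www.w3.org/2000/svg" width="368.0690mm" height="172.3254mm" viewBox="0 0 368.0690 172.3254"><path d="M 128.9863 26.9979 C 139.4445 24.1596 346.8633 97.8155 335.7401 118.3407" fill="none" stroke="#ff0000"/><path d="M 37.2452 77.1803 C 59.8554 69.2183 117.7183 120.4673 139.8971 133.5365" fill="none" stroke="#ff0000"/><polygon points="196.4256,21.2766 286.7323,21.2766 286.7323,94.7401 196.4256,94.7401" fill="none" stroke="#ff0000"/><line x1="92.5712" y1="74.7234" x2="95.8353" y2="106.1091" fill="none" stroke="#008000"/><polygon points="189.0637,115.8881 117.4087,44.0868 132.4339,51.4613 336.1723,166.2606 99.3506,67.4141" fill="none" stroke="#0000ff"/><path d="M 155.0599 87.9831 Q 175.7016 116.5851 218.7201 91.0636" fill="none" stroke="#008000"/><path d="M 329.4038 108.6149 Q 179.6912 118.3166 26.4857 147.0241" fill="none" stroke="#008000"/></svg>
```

G21
G90
G00 X128.9863 Y145.3275
M3 S622
G1 X189.7090 Y127.4687 F2013
G1 X289.4050 Y87.4192 F2013
G1 X335.7401 Y53.9847 F2013
M5
G00 X37.2452 Y95.1451
M3 S622
G1 X68.9790 Y86.9772 F2013
G1 X108.4509 Y60.9776 F2013
G1 X139.8971 Y38.7889 F2013
M5
G00 X196.4256 Y151.0488
M3 S622
G1 X286.7323 Y151.0488 F2013
G1 X286.7323 Y77.5853 F2013
G1 X196.4256 Y77.5853 F2013
G1 X196.4256 Y151.0488 F2013
M5
G00 X92.5712 Y97.6020
M3 S805
G1 X95.8353 Y66.2163 F929
M5
G00 X189.0637 Y56.4373
M3 S346
G1 X117.4087 Y128.2386 F3051
G1 X132.4339 Y120.8641 F3051
G1 X336.1723 Y6.0648 F3051
G1 X99.3506 Y104.9113 F3051
G1 X189.0637 Y56.4373 F3051
M5
G00 X155.0599 Y84.3423
M3 S805
G1 X171.3073 Y71.2880 F929
G1 X192.5274 Y70.2612 F929
G1 X218.7201 Y81.2618 F929
M5
G00 X329.4038 Y63.7105
M3 S805
G1 X229.2073 Y55.1309 F929
G1 X128.2346 Y42.3279 F929
G1 X26.4857 Y25.3013 F929
M5
G00 X0.0000 Y0.0000

1 u = 1 mm; y_m = 172.3254 − y.

[1] `<path>` cubic bezier, #ff0000→score S622 F2013: (128.9863,145.3275) → (189.7090,127.4687) → (289.4050,87.4192) → (335.7401,53.9847)

[2] `<path>` cubic bezier, #ff0000→score S622 F2013: (37.2452,95.1451) → (68.9790,86.9772) → (108.4509,60.9776) → (139.8971,38.7889)

[3] `<polygon>` rectangle, #ff0000→score S622 F2013: (196.4256,151.0488) → (286.7323,151.0488) → (286.7323,77.5853) → (196.4256,77.5853) → (196.4256,151.0488) (closed)

[4] `<line>` line segment, #008000→cut S805 F929: (92.5712,97.6020) → (95.8353,66.2163)

[5] `<polygon>` closed polygon, #0000ff→engrave S346 F3051: (189.0637,56.4373) → (117.4087,128.2386) → (132.4339,120.8641) → (336.1723,6.0648) → (99.3506,104.9113) → (189.0637,56.4373) (closed)

[6] `<path>` quadratic bezier, #008000→cut S805 F929: (155.0599,84.3423) → (171.3073,71.2880) → (192.5274,70.2612) → (218.7201,81.2618)

[7] `<path>` quadratic bezier, #008000→cut S805 F929: (329.4038,63.7105) → (229.2073,55.1309) → (128.2346,42.3279) → (26.4857,25.3013)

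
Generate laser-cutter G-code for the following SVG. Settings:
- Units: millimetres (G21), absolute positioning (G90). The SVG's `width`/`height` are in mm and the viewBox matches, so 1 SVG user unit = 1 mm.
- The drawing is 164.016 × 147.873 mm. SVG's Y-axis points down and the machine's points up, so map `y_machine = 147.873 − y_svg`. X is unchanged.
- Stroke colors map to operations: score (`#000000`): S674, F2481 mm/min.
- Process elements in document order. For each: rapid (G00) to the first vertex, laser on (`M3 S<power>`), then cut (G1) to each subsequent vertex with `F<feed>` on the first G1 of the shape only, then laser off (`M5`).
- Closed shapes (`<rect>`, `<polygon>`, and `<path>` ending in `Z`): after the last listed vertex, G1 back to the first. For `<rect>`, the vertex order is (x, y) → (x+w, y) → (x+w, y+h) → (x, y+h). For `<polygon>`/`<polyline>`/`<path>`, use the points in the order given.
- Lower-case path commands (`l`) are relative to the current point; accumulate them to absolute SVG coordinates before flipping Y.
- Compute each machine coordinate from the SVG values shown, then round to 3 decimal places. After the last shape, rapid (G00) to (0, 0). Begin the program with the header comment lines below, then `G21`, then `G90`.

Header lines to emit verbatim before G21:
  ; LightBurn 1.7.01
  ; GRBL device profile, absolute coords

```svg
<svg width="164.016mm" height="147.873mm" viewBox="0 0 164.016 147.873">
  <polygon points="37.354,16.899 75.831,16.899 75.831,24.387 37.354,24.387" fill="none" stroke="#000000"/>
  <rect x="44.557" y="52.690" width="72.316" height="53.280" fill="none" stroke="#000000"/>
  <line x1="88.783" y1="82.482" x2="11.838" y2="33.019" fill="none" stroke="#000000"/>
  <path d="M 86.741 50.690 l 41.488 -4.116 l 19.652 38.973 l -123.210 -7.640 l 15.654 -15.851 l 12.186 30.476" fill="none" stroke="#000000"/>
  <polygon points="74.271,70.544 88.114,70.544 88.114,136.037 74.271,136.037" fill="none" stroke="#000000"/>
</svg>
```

; LightBurn 1.7.01
; GRBL device profile, absolute coords
G21
G90
G00 X37.354 Y130.974
M3 S674
G1 X75.831 Y130.974 F2481
G1 X75.831 Y123.486
G1 X37.354 Y123.486
G1 X37.354 Y130.974
M5
G00 X44.557 Y95.183
M3 S674
G1 X116.873 Y95.183 F2481
G1 X116.873 Y41.903
G1 X44.557 Y41.903
G1 X44.557 Y95.183
M5
G00 X88.783 Y65.391
M3 S674
G1 X11.838 Y114.854 F2481
M5
G00 X86.741 Y97.183
M3 S674
G1 X128.229 Y101.299 F2481
G1 X147.881 Y62.326
G1 X24.671 Y69.966
G1 X40.325 Y85.817
G1 X52.511 Y55.341
M5
G00 X74.271 Y77.329
M3 S674
G1 X88.114 Y77.329 F2481
G1 X88.114 Y11.836
G1 X74.271 Y11.836
G1 X74.271 Y77.329
M5
G00 X0.000 Y0.000

1 u = 1 mm; y_m = 147.873 − y.

[1] `<polygon>` rectangle, #000000→score S674 F2481: (37.354,130.974) → (75.831,130.974) → (75.831,123.486) → (37.354,123.486) → (37.354,130.974) (closed)

[2] `<rect>` rectangle, #000000→score S674 F2481: (44.557,95.183) → (116.873,95.183) → (116.873,41.903) → (44.557,41.903) → (44.557,95.183) (closed)

[3] `<line>` line segment, #000000→score S674 F2481: (88.783,65.391) → (11.838,114.854)

[4] `<path>` open polyline, #000000→score S674 F2481: (86.741,97.183) → (128.229,101.299) → (147.881,62.326) → (24.671,69.966) → (40.325,85.817) → (52.511,55.341)

[5] `<polygon>` rectangle, #000000→score S674 F2481: (74.271,77.329) → (88.114,77.329) → (88.114,11.836) → (74.271,11.836) → (74.271,77.329) (closed)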